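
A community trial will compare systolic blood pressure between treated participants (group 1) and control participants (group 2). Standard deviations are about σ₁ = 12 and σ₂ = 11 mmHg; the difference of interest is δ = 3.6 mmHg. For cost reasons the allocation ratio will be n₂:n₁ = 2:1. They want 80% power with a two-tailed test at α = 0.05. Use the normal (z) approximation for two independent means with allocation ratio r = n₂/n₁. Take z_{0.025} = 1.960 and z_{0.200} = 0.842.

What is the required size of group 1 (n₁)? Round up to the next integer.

n₁ = (z_{α/2} + z_β)² · (σ₁² + σ₂²/r) / δ²
   = (1.960 + 0.842)² · (12² + 11²/2) / 3.6²
   = 7.8512 · (144 + 60.5) / 12.96
   = 7.8512 · 204.5 / 12.96
   = 123.89
Round up → n₁ = 124; n₂ = r·n₁ = 2 × 124 = 248.

n₁ = 124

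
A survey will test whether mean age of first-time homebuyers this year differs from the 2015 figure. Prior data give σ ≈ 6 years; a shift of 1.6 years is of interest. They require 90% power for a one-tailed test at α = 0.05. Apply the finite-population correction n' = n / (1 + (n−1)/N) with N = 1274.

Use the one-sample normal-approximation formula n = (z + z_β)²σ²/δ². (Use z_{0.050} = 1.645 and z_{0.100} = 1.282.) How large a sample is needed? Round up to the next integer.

n = 111

n = (z_α + z_β)² · σ² / δ²
  = (1.645 + 1.282)² · 6² / 1.6²
  = 8.5673 · 36 / 2.56
  = 120.48
Finite-population correction (N = 1274): 120.48 / (1 + (120.48 − 1)/1274) = 110.15.
Round up → n = 111.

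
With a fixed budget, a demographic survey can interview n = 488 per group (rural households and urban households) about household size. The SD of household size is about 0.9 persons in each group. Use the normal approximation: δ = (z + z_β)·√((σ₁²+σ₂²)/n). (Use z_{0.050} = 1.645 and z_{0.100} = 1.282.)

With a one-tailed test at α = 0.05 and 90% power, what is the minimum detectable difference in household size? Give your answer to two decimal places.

δ = (z_α + z_β) · √((σ₁²+σ₂²)/n)
  = (1.645 + 1.282) · √(1.62/488)
  = 2.927 · √0.00332
  = 2.927 · 0.0576
  = 0.1686

Minimum detectable difference ≈ 0.17 persons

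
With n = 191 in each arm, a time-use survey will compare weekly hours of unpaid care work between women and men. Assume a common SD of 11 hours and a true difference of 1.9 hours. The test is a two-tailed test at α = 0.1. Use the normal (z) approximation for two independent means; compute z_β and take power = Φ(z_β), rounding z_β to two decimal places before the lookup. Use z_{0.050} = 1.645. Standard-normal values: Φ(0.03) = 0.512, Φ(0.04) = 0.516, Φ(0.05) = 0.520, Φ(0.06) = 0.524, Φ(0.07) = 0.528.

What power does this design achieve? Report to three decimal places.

Power ≈ 0.516

z_β = δ·√(n/(σ₁²+σ₂²)) − z_{α/2}
    = 1.9 · √(191/242) − 1.645
    = 1.9 · 0.88840 − 1.645
    = 1.6880 − 1.645 = 0.0430 → 0.04
Power = Φ(0.04) = 0.516.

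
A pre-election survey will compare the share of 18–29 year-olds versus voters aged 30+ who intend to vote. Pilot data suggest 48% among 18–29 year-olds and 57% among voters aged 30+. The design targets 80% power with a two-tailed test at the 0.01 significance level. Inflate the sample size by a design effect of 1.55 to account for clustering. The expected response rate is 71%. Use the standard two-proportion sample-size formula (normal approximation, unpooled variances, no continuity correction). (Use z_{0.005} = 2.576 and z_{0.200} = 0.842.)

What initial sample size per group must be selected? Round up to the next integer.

n = (z_{α/2} + z_β)² · [p₁(1−p₁) + p₂(1−p₂)] / (p₁ − p₂)²
  = (2.576 + 0.842)² · (0.48·0.52 + 0.57·0.43) / (-0.09)²
  = (3.418)² · (0.2496 + 0.2451) / 0.0081
  = 11.6827 · 0.4947 / 0.0081
  = 713.51
Design effect: 1.55 × 713.51 = 1105.94.
Adjust for 71% response: 1105.94 / 0.71 = 1557.67.
Round up → n = 1558 per group.

n = 1558 per group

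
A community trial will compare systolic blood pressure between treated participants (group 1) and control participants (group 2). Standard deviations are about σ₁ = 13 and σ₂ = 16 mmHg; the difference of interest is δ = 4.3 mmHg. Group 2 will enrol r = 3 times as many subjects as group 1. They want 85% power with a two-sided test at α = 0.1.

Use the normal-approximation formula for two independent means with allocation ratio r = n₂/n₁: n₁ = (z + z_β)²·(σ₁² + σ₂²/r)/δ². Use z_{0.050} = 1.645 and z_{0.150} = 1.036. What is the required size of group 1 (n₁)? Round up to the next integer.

n₁ = (z_{α/2} + z_β)² · (σ₁² + σ₂²/r) / δ²
   = (1.645 + 1.036)² · (13² + 16²/3) / 4.3²
   = 7.1878 · (169 + 85.3333) / 18.49
   = 7.1878 · 254.3333 / 18.49
   = 98.87
Round up → n₁ = 99; n₂ = r·n₁ = 3 × 99 = 297.

n₁ = 99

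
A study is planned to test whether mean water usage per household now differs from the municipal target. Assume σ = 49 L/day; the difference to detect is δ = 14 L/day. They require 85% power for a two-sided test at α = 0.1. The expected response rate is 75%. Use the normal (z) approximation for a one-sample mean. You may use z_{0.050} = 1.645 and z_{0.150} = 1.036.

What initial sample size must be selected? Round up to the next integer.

n = (z_{α/2} + z_β)² · σ² / δ²
  = (1.645 + 1.036)² · 49² / 14²
  = 7.1878 · 2401 / 196
  = 88.05
Adjust for 75% response: 88.05 / 0.75 = 117.40.
Round up → n = 118.

n = 118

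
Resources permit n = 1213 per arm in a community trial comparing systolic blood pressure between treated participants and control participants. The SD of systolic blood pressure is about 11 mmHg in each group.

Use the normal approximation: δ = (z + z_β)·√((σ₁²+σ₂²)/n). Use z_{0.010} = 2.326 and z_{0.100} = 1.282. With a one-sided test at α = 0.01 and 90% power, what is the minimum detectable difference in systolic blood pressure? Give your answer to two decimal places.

δ = (z_α + z_β) · √((σ₁²+σ₂²)/n)
  = (2.326 + 1.282) · √(242/1213)
  = 3.608 · √0.19951
  = 3.608 · 0.4467
  = 1.6116

Minimum detectable difference ≈ 1.61 mmHg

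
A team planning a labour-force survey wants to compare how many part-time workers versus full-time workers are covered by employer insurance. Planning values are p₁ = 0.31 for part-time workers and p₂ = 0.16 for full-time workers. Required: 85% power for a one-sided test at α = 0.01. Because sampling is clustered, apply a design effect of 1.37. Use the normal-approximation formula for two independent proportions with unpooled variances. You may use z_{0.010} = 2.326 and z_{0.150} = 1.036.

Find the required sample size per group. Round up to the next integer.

n = (z_α + z_β)² · [p₁(1−p₁) + p₂(1−p₂)] / (p₁ − p₂)²
  = (2.326 + 1.036)² · (0.31·0.69 + 0.16·0.84) / (0.15)²
  = (3.362)² · (0.2139 + 0.1344) / 0.0225
  = 11.3030 · 0.3483 / 0.0225
  = 174.97
Design effect: 1.37 × 174.97 = 239.71.
Round up → n = 240 per group.

n = 240 per group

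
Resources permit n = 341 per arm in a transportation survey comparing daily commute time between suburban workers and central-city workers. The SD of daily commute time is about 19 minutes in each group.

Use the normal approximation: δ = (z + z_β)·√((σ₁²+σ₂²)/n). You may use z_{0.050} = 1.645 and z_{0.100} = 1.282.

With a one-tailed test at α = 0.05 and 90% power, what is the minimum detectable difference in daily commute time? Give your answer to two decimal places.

Minimum detectable difference ≈ 4.26 minutes

δ = (z_α + z_β) · √((σ₁²+σ₂²)/n)
  = (1.645 + 1.282) · √(722/341)
  = 2.927 · √2.1173
  = 2.927 · 1.4551
  = 4.2591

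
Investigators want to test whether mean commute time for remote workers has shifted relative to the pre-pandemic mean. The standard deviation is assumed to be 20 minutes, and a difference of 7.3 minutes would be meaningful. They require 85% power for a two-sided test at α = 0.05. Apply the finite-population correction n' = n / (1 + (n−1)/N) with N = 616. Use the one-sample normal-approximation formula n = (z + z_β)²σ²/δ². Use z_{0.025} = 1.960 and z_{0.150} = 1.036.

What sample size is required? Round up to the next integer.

n = 61

n = (z_{α/2} + z_β)² · σ² / δ²
  = (1.960 + 1.036)² · 20² / 7.3²
  = 8.9760 · 400 / 53.29
  = 67.37
Finite-population correction (N = 616): 67.37 / (1 + (67.37 − 1)/616) = 60.82.
Round up → n = 61.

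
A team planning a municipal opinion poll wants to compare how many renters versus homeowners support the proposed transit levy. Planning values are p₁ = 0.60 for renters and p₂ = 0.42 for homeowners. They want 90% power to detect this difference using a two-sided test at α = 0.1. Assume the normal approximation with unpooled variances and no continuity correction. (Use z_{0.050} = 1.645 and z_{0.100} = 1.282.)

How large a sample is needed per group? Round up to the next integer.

n = (z_{α/2} + z_β)² · [p₁(1−p₁) + p₂(1−p₂)] / (p₁ − p₂)²
  = (1.645 + 1.282)² · (0.60·0.40 + 0.42·0.58) / (0.18)²
  = (2.927)² · (0.2400 + 0.2436) / 0.0324
  = 8.5673 · 0.4836 / 0.0324
  = 127.88
Round up → n = 128 per group.

n = 128 per group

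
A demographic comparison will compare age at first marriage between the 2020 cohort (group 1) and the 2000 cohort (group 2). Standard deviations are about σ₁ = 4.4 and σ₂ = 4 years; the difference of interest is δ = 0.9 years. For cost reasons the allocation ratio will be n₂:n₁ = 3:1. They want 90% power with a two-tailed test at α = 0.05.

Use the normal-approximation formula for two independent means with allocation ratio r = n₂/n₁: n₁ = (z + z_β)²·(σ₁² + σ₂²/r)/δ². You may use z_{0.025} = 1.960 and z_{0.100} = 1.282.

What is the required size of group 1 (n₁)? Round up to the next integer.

n₁ = 321

n₁ = (z_{α/2} + z_β)² · (σ₁² + σ₂²/r) / δ²
   = (1.960 + 1.282)² · (4.4² + 4²/3) / 0.9²
   = 10.5106 · (19.36 + 5.3333) / 0.81
   = 10.5106 · 24.6933 / 0.81
   = 320.42
Round up → n₁ = 321; n₂ = r·n₁ = 3 × 321 = 963.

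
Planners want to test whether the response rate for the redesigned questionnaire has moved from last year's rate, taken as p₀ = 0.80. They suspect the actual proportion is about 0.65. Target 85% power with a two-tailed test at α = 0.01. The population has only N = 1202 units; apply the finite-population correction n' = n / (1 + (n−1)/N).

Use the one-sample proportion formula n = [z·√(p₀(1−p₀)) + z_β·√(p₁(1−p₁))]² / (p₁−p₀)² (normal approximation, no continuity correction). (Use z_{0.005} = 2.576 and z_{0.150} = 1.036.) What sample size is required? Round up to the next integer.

n = [z_{α/2}·√(p₀q₀) + z_β·√(p₁q₁)]² / (p₁ − p₀)²
  = [2.576·√(0.80·0.20) + 1.036·√(0.65·0.35)]² / (-0.15)²
  = [2.576·0.4000 + 1.036·0.4770]² / 0.0225
  = [1.5245]² / 0.0225
  = 103.30
Finite-population correction (N = 1202): 103.30 / (1 + (103.30 − 1)/1202) = 95.20.
Round up → n = 96.

n = 96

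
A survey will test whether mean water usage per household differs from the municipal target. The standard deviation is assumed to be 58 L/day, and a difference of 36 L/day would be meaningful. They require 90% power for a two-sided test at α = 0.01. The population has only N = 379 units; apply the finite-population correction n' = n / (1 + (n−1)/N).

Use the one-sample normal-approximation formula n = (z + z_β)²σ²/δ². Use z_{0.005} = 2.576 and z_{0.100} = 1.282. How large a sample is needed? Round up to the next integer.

n = 36

n = (z_{α/2} + z_β)² · σ² / δ²
  = (2.576 + 1.282)² · 58² / 36²
  = 14.8842 · 3364 / 1296
  = 38.63
Finite-population correction (N = 379): 38.63 / (1 + (38.63 − 1)/379) = 35.14.
Round up → n = 36.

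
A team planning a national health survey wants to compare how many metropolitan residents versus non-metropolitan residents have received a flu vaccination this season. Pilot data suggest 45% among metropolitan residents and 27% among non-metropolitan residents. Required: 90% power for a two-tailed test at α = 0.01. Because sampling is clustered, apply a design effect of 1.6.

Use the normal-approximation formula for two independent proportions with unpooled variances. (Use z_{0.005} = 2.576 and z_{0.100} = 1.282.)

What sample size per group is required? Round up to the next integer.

n = (z_{α/2} + z_β)² · [p₁(1−p₁) + p₂(1−p₂)] / (p₁ − p₂)²
  = (2.576 + 1.282)² · (0.45·0.55 + 0.27·0.73) / (0.18)²
  = (3.858)² · (0.2475 + 0.1971) / 0.0324
  = 14.8842 · 0.4446 / 0.0324
  = 204.24
Design effect: 1.6 × 204.24 = 326.79.
Round up → n = 327 per group.

n = 327 per group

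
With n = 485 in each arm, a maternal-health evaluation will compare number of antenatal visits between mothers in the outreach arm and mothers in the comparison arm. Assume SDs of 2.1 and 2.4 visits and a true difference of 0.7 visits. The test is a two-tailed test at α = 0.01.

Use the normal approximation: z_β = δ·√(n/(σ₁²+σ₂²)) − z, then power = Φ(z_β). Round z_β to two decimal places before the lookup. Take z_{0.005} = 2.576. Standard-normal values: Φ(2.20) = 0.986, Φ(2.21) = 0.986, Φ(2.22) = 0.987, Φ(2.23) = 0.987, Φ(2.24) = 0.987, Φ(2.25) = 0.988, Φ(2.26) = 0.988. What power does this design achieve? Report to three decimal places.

z_β = δ·√(n/(σ₁²+σ₂²)) − z_{α/2}
    = 0.7 · √(485/10.17) − 2.576
    = 0.7 · 6.90574 − 2.576
    = 4.8340 − 2.576 = 2.2580 → 2.26
Power = Φ(2.26) = 0.988.

Power ≈ 0.988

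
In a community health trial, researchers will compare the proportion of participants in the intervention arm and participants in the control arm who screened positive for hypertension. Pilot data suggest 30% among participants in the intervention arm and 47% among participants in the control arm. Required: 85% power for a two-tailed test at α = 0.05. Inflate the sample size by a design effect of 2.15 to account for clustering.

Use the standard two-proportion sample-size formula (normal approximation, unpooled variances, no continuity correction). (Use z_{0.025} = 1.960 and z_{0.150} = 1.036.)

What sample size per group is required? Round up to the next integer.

n = 307 per group

n = (z_{α/2} + z_β)² · [p₁(1−p₁) + p₂(1−p₂)] / (p₁ − p₂)²
  = (1.960 + 1.036)² · (0.30·0.70 + 0.47·0.53) / (-0.17)²
  = (2.996)² · (0.2100 + 0.2491) / 0.0289
  = 8.9760 · 0.4591 / 0.0289
  = 142.59
Design effect: 2.15 × 142.59 = 306.57.
Round up → n = 307 per group.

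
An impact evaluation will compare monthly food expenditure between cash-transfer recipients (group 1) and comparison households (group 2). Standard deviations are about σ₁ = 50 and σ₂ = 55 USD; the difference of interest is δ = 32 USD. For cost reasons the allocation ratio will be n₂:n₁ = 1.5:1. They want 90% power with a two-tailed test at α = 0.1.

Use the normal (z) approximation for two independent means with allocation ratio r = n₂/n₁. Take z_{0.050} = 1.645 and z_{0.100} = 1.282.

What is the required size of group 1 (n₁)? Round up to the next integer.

n₁ = 38

n₁ = (z_{α/2} + z_β)² · (σ₁² + σ₂²/r) / δ²
   = (1.645 + 1.282)² · (50² + 55²/1.5) / 32²
   = 8.5673 · (2500 + 2016.7) / 1024
   = 8.5673 · 4516.7 / 1024
   = 37.79
Round up → n₁ = 38; n₂ = r·n₁ = 1.5 × 38 = 57.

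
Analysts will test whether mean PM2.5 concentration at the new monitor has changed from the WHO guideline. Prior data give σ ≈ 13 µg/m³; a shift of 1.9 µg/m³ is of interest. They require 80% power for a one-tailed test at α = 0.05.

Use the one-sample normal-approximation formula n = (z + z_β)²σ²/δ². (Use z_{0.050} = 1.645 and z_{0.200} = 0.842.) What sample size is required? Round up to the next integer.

n = 290

n = (z_α + z_β)² · σ² / δ²
  = (1.645 + 0.842)² · 13² / 1.9²
  = 6.1852 · 169 / 3.61
  = 289.56
Round up → n = 290.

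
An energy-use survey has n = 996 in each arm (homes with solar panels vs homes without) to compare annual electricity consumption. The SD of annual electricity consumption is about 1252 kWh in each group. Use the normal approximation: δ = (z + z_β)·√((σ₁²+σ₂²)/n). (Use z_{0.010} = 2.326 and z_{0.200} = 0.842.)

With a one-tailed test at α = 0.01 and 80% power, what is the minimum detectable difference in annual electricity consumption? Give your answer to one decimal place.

Minimum detectable difference ≈ 177.7 kWh

δ = (z_α + z_β) · √((σ₁²+σ₂²)/n)
  = (2.326 + 0.842) · √(3135008/996)
  = 3.168 · √3147.6
  = 3.168 · 56.1035
  = 177.7358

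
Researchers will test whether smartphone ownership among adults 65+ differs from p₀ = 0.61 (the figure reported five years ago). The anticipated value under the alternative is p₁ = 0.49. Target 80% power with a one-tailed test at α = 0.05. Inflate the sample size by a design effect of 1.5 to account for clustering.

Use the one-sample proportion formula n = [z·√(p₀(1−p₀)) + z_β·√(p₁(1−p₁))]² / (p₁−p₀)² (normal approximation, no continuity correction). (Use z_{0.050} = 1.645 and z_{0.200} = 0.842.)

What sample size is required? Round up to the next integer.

n = [z_α·√(p₀q₀) + z_β·√(p₁q₁)]² / (p₁ − p₀)²
  = [1.645·√(0.61·0.39) + 0.842·√(0.49·0.51)]² / (-0.12)²
  = [1.645·0.4877 + 0.842·0.4999]² / 0.0144
  = [1.2233]² / 0.0144
  = 103.91
Design effect: 1.5 × 103.91 = 155.87.
Round up → n = 156.

n = 156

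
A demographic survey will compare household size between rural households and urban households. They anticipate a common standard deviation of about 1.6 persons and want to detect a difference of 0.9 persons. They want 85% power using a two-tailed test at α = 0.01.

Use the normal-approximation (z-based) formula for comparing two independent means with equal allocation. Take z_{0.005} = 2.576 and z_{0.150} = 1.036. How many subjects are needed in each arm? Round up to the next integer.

n = (z_{α/2} + z_β)² · (σ₁² + σ₂²) / δ²
  = (2.576 + 1.036)² · (2·1.6² = 5.12) / 0.9²
  = 13.0465 · 5.12 / 0.81
  = 82.47
Round up → n = 83 per group.

n = 83 per group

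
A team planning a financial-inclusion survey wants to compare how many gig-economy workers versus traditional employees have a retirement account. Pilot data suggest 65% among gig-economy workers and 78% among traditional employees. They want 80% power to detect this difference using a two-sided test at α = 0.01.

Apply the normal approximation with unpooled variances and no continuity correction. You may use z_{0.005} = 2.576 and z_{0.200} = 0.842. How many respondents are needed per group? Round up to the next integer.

n = 276 per group

n = (z_{α/2} + z_β)² · [p₁(1−p₁) + p₂(1−p₂)] / (p₁ − p₂)²
  = (2.576 + 0.842)² · (0.65·0.35 + 0.78·0.22) / (-0.13)²
  = (3.418)² · (0.2275 + 0.1716) / 0.0169
  = 11.6827 · 0.3991 / 0.0169
  = 275.89
Round up → n = 276 per group.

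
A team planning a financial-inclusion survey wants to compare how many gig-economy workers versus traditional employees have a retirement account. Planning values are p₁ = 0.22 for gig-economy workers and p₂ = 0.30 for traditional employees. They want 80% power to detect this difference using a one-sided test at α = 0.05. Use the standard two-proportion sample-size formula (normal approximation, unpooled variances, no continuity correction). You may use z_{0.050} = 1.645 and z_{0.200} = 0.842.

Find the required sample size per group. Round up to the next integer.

n = (z_α + z_β)² · [p₁(1−p₁) + p₂(1−p₂)] / (p₁ − p₂)²
  = (1.645 + 0.842)² · (0.22·0.78 + 0.30·0.70) / (-0.08)²
  = (2.487)² · (0.1716 + 0.2100) / 0.0064
  = 6.1852 · 0.3816 / 0.0064
  = 368.79
Round up → n = 369 per group.

n = 369 per group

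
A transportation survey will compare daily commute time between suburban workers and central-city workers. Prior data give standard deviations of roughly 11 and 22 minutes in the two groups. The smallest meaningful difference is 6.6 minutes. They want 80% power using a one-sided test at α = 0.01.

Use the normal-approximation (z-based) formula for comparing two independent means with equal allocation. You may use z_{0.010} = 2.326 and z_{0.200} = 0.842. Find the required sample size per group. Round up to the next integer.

n = (z_α + z_β)² · (σ₁² + σ₂²) / δ²
  = (2.326 + 0.842)² · (11² + 22² = 605) / 6.6²
  = 10.0362 · 605 / 43.56
  = 139.39
Round up → n = 140 per group.

n = 140 per group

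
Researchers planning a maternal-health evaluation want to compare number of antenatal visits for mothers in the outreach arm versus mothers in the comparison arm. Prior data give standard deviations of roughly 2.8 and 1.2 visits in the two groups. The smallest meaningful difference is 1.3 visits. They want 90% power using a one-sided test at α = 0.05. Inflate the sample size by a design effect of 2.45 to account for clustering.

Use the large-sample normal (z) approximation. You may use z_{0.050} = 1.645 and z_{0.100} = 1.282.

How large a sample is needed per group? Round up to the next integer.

n = (z_α + z_β)² · (σ₁² + σ₂²) / δ²
  = (1.645 + 1.282)² · (2.8² + 1.2² = 9.28) / 1.3²
  = 8.5673 · 9.28 / 1.69
  = 47.04
Design effect: 2.45 × 47.04 = 115.26.
Round up → n = 116 per group.

n = 116 per group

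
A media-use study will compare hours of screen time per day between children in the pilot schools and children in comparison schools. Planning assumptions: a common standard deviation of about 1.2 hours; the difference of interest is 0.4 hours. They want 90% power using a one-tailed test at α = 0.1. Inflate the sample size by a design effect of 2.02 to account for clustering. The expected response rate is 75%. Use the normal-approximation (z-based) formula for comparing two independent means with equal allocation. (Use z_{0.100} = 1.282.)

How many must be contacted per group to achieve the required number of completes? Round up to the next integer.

n = 319 per group

n = (z_α + z_β)² · (σ₁² + σ₂²) / δ²
  = (1.282 + 1.282)² · (2·1.2² = 2.88) / 0.4²
  = 6.5741 · 2.88 / 0.16
  = 118.33
Design effect: 2.02 × 118.33 = 239.03.
Adjust for 75% response: 239.03 / 0.75 = 318.71.
Round up → n = 319 per group.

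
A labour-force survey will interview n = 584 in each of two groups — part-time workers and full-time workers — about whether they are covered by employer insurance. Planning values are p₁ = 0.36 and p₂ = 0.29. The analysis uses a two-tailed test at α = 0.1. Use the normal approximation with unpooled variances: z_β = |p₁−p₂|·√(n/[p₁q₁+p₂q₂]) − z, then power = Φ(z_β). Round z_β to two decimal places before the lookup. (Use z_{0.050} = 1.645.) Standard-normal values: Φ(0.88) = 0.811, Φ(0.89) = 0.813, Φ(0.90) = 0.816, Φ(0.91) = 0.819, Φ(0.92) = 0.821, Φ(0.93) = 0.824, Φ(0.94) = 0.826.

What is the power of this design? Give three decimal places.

z_β = |p₁−p₂|·√(n/[p₁q₁+p₂q₂]) − z_{α/2}
    = 0.07 · √(584/0.4363) − 1.645
    = 0.07 · 36.5859 − 1.645
    = 2.5610 − 1.645 = 0.9160 → 0.92
Power = Φ(0.92) = 0.821.

Power ≈ 0.821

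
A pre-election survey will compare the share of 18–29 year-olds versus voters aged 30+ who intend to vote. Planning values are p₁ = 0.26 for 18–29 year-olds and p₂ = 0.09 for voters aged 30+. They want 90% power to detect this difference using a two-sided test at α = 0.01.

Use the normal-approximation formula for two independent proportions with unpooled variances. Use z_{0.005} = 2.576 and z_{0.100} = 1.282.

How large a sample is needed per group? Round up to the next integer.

n = (z_{α/2} + z_β)² · [p₁(1−p₁) + p₂(1−p₂)] / (p₁ − p₂)²
  = (2.576 + 1.282)² · (0.26·0.74 + 0.09·0.91) / (0.17)²
  = (3.858)² · (0.1924 + 0.0819) / 0.0289
  = 14.8842 · 0.2743 / 0.0289
  = 141.27
Round up → n = 142 per group.

n = 142 per group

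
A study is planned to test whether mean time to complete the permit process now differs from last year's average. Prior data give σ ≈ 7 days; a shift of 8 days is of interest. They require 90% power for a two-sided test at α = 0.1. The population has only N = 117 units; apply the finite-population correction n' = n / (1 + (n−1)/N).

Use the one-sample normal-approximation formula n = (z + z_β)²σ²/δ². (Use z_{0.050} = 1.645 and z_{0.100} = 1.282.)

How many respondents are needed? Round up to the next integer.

n = (z_{α/2} + z_β)² · σ² / δ²
  = (1.645 + 1.282)² · 7² / 8²
  = 8.5673 · 49 / 64
  = 6.56
Finite-population correction (N = 117): 6.56 / (1 + (6.56 − 1)/117) = 6.26.
Round up → n = 7.

n = 7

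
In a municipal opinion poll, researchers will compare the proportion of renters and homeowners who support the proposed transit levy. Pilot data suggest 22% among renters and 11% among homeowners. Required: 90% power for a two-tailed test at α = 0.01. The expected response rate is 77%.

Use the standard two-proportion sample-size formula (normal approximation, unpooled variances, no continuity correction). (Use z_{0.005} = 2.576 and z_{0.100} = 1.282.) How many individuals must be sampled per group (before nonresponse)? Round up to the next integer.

n = 431 per group

n = (z_{α/2} + z_β)² · [p₁(1−p₁) + p₂(1−p₂)] / (p₁ − p₂)²
  = (2.576 + 1.282)² · (0.22·0.78 + 0.11·0.89) / (0.11)²
  = (3.858)² · (0.1716 + 0.0979) / 0.0121
  = 14.8842 · 0.2695 / 0.0121
  = 331.51
Adjust for 77% response: 331.51 / 0.77 = 430.53.
Round up → n = 431 per group.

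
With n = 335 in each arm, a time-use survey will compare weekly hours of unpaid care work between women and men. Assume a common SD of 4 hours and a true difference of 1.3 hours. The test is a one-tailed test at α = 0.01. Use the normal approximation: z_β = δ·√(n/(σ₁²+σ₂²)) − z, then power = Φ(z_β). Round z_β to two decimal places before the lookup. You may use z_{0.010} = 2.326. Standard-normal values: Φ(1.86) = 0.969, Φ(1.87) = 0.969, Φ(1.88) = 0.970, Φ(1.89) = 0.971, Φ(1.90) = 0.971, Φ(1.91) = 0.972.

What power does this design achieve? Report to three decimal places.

Power ≈ 0.970

z_β = δ·√(n/(σ₁²+σ₂²)) − z_α
    = 1.3 · √(335/32) − 2.326
    = 1.3 · 3.23554 − 2.326
    = 4.2062 − 2.326 = 1.8802 → 1.88
Power = Φ(1.88) = 0.970.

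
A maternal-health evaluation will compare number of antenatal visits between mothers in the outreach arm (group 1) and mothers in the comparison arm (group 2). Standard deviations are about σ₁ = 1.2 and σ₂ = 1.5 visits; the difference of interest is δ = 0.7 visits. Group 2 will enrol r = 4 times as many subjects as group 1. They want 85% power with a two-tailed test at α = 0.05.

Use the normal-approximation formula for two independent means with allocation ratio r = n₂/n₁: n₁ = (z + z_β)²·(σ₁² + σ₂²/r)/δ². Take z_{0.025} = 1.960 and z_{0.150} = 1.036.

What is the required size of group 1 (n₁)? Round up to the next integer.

n₁ = (z_{α/2} + z_β)² · (σ₁² + σ₂²/r) / δ²
   = (1.960 + 1.036)² · (1.2² + 1.5²/4) / 0.7²
   = 8.9760 · (1.44 + 0.5625) / 0.49
   = 8.9760 · 2.0025 / 0.49
   = 36.68
Round up → n₁ = 37; n₂ = r·n₁ = 4 × 37 = 148.

n₁ = 37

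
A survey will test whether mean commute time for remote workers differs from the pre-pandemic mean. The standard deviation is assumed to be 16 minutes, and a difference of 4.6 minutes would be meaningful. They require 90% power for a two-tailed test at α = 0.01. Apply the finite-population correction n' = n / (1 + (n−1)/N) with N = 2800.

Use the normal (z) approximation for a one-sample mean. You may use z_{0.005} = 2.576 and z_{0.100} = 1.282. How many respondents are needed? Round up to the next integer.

n = 170

n = (z_{α/2} + z_β)² · σ² / δ²
  = (2.576 + 1.282)² · 16² / 4.6²
  = 14.8842 · 256 / 21.16
  = 180.07
Finite-population correction (N = 2800): 180.07 / (1 + (180.07 − 1)/2800) = 169.25.
Round up → n = 170.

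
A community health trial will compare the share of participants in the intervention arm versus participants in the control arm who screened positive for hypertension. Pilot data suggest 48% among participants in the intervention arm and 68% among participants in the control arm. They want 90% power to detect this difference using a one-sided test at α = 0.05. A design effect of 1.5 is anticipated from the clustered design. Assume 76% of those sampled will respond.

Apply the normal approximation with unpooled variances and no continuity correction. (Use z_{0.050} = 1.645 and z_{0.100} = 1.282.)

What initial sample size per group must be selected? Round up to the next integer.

n = 198 per group

n = (z_α + z_β)² · [p₁(1−p₁) + p₂(1−p₂)] / (p₁ − p₂)²
  = (1.645 + 1.282)² · (0.48·0.52 + 0.68·0.32) / (-0.20)²
  = (2.927)² · (0.2496 + 0.2176) / 0.0400
  = 8.5673 · 0.4672 / 0.0400
  = 100.07
Design effect: 1.5 × 100.07 = 150.10.
Adjust for 76% response: 150.10 / 0.76 = 197.50.
Round up → n = 198 per group.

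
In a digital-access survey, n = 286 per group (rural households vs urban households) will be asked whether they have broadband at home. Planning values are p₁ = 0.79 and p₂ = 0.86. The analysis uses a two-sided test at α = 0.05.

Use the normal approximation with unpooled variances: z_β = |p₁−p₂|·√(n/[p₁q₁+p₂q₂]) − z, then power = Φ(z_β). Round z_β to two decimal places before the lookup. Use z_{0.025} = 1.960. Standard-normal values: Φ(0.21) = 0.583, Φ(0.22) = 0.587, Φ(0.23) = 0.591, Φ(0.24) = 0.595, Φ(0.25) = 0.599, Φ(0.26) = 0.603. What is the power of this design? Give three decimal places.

z_β = |p₁−p₂|·√(n/[p₁q₁+p₂q₂]) − z_{α/2}
    = 0.07 · √(286/0.2863) − 1.960
    = 0.07 · 31.6062 − 1.960
    = 2.2124 − 1.960 = 0.2524 → 0.25
Power = Φ(0.25) = 0.599.

Power ≈ 0.599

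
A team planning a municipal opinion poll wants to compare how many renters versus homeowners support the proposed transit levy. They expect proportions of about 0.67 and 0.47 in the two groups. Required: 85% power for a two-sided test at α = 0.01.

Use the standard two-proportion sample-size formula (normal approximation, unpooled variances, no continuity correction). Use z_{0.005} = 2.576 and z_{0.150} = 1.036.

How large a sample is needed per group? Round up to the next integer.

n = (z_{α/2} + z_β)² · [p₁(1−p₁) + p₂(1−p₂)] / (p₁ − p₂)²
  = (2.576 + 1.036)² · (0.67·0.33 + 0.47·0.53) / (0.20)²
  = (3.612)² · (0.2211 + 0.2491) / 0.0400
  = 13.0465 · 0.4702 / 0.0400
  = 153.36
Round up → n = 154 per group.

n = 154 per group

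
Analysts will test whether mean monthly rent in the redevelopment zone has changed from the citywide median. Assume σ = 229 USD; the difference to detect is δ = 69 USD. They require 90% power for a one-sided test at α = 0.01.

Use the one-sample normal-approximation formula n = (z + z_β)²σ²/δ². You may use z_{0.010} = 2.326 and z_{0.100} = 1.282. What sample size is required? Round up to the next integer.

n = 144

n = (z_α + z_β)² · σ² / δ²
  = (2.326 + 1.282)² · 229² / 69²
  = 13.0177 · 52441 / 4761
  = 143.39
Round up → n = 144.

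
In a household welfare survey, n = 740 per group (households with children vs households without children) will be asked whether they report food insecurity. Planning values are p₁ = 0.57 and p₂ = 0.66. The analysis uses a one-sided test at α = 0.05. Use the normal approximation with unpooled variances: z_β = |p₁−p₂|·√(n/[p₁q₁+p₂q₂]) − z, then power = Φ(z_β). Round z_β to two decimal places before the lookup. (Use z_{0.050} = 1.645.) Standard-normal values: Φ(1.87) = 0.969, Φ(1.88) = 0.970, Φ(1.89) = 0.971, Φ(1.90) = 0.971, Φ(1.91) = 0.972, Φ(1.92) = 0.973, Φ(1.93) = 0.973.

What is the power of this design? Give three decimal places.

z_β = |p₁−p₂|·√(n/[p₁q₁+p₂q₂]) − z_α
    = 0.09 · √(740/0.4695) − 1.645
    = 0.09 · 39.7007 − 1.645
    = 3.5731 − 1.645 = 1.9281 → 1.93
Power = Φ(1.93) = 0.973.

Power ≈ 0.973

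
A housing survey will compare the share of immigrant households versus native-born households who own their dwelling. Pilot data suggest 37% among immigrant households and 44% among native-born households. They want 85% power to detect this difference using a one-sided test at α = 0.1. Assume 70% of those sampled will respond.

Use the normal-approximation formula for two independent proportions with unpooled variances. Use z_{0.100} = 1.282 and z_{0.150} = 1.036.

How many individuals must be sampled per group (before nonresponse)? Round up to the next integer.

n = 752 per group

n = (z_α + z_β)² · [p₁(1−p₁) + p₂(1−p₂)] / (p₁ − p₂)²
  = (1.282 + 1.036)² · (0.37·0.63 + 0.44·0.56) / (-0.07)²
  = (2.318)² · (0.2331 + 0.2464) / 0.0049
  = 5.3731 · 0.4795 / 0.0049
  = 525.80
Adjust for 70% response: 525.80 / 0.70 = 751.14.
Round up → n = 752 per group.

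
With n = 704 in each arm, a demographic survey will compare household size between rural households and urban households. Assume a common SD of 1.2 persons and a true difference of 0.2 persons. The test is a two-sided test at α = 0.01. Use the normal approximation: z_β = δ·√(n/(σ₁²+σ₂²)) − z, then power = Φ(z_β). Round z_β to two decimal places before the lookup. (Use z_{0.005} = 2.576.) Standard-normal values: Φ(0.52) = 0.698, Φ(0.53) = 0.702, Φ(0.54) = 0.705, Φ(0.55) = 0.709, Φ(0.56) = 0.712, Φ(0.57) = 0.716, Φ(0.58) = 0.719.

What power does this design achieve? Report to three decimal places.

z_β = δ·√(n/(σ₁²+σ₂²)) − z_{α/2}
    = 0.2 · √(704/2.88) − 2.576
    = 0.2 · 15.63472 − 2.576
    = 3.1269 − 2.576 = 0.5509 → 0.55
Power = Φ(0.55) = 0.709.

Power ≈ 0.709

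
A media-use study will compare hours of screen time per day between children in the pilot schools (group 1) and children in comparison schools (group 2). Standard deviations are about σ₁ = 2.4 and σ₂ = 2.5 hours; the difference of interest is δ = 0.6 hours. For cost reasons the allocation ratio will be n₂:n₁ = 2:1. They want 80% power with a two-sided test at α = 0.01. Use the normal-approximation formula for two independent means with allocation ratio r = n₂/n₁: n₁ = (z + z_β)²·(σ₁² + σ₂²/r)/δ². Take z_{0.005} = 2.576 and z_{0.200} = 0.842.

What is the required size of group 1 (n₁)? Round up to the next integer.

n₁ = (z_{α/2} + z_β)² · (σ₁² + σ₂²/r) / δ²
   = (2.576 + 0.842)² · (2.4² + 2.5²/2) / 0.6²
   = 11.6827 · (5.76 + 3.125) / 0.36
   = 11.6827 · 8.885 / 0.36
   = 288.34
Round up → n₁ = 289; n₂ = r·n₁ = 2 × 289 = 578.

n₁ = 289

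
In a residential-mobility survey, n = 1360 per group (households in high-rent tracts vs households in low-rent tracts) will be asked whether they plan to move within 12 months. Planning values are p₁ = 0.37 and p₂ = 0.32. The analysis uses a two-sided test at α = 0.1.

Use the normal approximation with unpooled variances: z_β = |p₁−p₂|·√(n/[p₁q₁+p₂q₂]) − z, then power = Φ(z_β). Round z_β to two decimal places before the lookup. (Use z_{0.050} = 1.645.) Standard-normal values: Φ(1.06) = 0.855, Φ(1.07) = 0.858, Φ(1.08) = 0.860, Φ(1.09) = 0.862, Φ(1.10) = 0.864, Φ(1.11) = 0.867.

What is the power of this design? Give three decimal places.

z_β = |p₁−p₂|·√(n/[p₁q₁+p₂q₂]) − z_{α/2}
    = 0.05 · √(1360/0.4507) − 1.645
    = 0.05 · 54.9320 − 1.645
    = 2.7466 − 1.645 = 1.1016 → 1.10
Power = Φ(1.10) = 0.864.

Power ≈ 0.864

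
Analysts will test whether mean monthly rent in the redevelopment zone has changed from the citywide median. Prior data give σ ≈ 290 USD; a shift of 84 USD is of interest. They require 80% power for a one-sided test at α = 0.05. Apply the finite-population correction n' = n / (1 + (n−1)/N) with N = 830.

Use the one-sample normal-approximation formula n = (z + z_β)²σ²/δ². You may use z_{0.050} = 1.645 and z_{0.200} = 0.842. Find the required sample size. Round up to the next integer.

n = 68

n = (z_α + z_β)² · σ² / δ²
  = (1.645 + 0.842)² · 290² / 84²
  = 6.1852 · 84100 / 7056
  = 73.72
Finite-population correction (N = 830): 73.72 / (1 + (73.72 − 1)/830) = 67.78.
Round up → n = 68.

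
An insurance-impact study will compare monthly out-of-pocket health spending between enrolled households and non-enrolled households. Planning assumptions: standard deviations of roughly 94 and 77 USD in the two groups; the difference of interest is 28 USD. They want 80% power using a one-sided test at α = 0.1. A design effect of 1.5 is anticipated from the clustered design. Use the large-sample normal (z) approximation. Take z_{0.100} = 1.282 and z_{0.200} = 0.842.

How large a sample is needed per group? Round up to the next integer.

n = (z_α + z_β)² · (σ₁² + σ₂²) / δ²
  = (1.282 + 0.842)² · (94² + 77² = 14765) / 28²
  = 4.5114 · 14765 / 784
  = 84.96
Design effect: 1.5 × 84.96 = 127.44.
Round up → n = 128 per group.

n = 128 per group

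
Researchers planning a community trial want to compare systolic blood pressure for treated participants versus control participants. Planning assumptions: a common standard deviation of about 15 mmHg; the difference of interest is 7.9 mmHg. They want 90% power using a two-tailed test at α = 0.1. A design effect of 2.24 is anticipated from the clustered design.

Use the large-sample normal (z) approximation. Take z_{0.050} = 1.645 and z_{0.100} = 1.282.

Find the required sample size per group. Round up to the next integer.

n = 139 per group

n = (z_{α/2} + z_β)² · (σ₁² + σ₂²) / δ²
  = (1.645 + 1.282)² · (2·15² = 450) / 7.9²
  = 8.5673 · 450 / 62.41
  = 61.77
Design effect: 2.24 × 61.77 = 138.37.
Round up → n = 139 per group.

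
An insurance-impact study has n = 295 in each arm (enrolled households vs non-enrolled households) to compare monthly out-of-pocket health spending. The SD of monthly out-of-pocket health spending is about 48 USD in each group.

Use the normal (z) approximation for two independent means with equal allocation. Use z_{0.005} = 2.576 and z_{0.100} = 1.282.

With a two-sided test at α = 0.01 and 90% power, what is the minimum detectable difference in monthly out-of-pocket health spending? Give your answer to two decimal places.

δ = (z_{α/2} + z_β) · √((σ₁²+σ₂²)/n)
  = (2.576 + 1.282) · √(4608/295)
  = 3.858 · √15.6203
  = 3.858 · 3.9523
  = 15.2478

Minimum detectable difference ≈ 15.25 USD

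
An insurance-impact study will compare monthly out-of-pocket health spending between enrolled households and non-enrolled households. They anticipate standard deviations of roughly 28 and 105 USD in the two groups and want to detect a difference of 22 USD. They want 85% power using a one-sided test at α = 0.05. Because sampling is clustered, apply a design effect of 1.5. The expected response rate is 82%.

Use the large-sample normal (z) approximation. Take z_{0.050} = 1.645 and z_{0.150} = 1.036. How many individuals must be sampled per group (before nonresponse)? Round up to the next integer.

n = (z_α + z_β)² · (σ₁² + σ₂²) / δ²
  = (1.645 + 1.036)² · (28² + 105² = 11809) / 22²
  = 7.1878 · 11809 / 484
  = 175.37
Design effect: 1.5 × 175.37 = 263.06.
Adjust for 82% response: 263.06 / 0.82 = 320.80.
Round up → n = 321 per group.

n = 321 per group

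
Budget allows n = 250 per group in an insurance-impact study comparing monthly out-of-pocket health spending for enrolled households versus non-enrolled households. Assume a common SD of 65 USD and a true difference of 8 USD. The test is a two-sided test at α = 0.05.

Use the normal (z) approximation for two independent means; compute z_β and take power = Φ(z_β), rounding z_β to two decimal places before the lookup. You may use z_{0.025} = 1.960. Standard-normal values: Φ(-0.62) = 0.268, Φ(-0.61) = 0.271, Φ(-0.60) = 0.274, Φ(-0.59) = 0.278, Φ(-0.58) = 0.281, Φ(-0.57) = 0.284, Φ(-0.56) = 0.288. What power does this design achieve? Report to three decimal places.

Power ≈ 0.281

z_β = δ·√(n/(σ₁²+σ₂²)) − z_{α/2}
    = 8 · √(250/8450) − 1.960
    = 8 · 0.17201 − 1.960
    = 1.3760 − 1.960 = -0.5840 → -0.58
Power = Φ(-0.58) = 0.281.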